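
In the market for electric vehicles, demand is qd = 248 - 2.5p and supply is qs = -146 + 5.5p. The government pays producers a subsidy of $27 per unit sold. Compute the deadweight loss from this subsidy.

Deadweight loss = $626.484375

Pre-subsidy: 248 - 2.5p = -146 + 5.5p gives p* = 49.25, q* = 124.875.
With the subsidy, sellers receive ps = pb + 27 for each unit, where pb is the price buyers pay.
Supply in terms of pb becomes qs = -146 + 5.5(pb + 27) = 2.5 + 5.5pb. Setting this equal to demand: 248 - 2.5pb = 2.5 + 5.5pb, so pb = 30.6875.
Sellers receive ps = 30.6875 + 27 = 57.6875; q' = 248 − 2.5·30.6875 = 171.28125.
The subsidy expands output by 171.28125 − 124.875 = 46.40625 past the efficient level; on those units the gap between marginal cost and willingness to pay runs from 0 up to 27.
DWL = ½ × 27 × 46.40625 = 626.484375.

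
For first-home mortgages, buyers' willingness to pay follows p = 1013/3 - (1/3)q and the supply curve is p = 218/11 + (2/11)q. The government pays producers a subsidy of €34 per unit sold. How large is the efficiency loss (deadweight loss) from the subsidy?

Pre-subsidy: 1013/3 - (1/3)q = 218/11 + (2/11)q gives q* = 617 and p* = 132.
With the subsidy, sellers receive ps = pb + 34 for each unit, where pb is the price buyers pay.
On the curves, pb = 1013/3 - (1/3)q and ps = 218/11 + (2/11)q; the wedge ps − pb = 34 gives 218/11 + (2/11)q − (1013/3 - (1/3)q) = 34, so q' = 683.
Then pb = 1013/3 − (1/3)·683 = 110 and ps = 218/11 + (2/11)·683 = 144.
The subsidy expands output by 683 − 617 = 66 past the efficient level; on those units the gap between marginal cost and willingness to pay runs from 0 up to 34.
DWL = ½ × 34 × 66 = 1122.

Deadweight loss = €1122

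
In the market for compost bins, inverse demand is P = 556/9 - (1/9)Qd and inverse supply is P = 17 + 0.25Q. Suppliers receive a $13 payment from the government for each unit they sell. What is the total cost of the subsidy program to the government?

Government cost = $2080

Pre-subsidy: 556/9 - (1/9)Q = 17 + 0.25Q gives Q* = 124 and P* = 48.
With the subsidy, sellers receive Ps = Pb + 13 for each unit, where Pb is the price buyers pay.
On the curves, Pb = 556/9 - (1/9)Q and Ps = 17 + 0.25Q; the wedge Ps − Pb = 13 gives 17 + 0.25Q − (556/9 - (1/9)Q) = 13, so Q' = 160.
Then Pb = 556/9 − (1/9)·160 = 44 and Ps = 17 + 0.25·160 = 57.
Government outlay = subsidy × quantity = 13 × 160 = 2080.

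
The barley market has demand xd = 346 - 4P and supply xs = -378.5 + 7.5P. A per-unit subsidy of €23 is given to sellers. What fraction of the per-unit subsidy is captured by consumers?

Consumer share = 15/23

Pre-subsidy: 346 - 4P = -378.5 + 7.5P gives P* = 63, x* = 94.
With the subsidy, sellers receive Ps = Pb + 23 for each unit, where Pb is the price buyers pay.
Supply in terms of Pb becomes xs = -378.5 + 7.5(Pb + 23) = -206 + 7.5Pb. Setting this equal to demand: 346 - 4Pb = -206 + 7.5Pb, so Pb = 48.
Sellers receive Ps = 48 + 23 = 71; x' = 346 − 4·48 = 154.
Buyers' price falls by P* − Pb = 63 − 48 = 15; sellers' price rises by Ps − P* = 71 − 63 = 8.
So consumers capture 15/23 = 15/23 of each unit of subsidy.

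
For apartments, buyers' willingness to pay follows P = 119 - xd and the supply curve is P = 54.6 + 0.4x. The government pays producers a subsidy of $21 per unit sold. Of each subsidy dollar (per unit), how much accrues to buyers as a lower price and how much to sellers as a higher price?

Buyers gain $15 per unit; sellers gain $6 per unit

Pre-subsidy: 119 - x = 54.6 + 0.4x gives x* = 46 and P* = 73.
With the subsidy, sellers receive Ps = Pb + 21 for each unit, where Pb is the price buyers pay.
On the curves, Pb = 119 - x and Ps = 54.6 + 0.4x; the wedge Ps − Pb = 21 gives 54.6 + 0.4x − (119 - x) = 21, so x' = 61.
Then Pb = 119 − 1·61 = 58 and Ps = 54.6 + 0.4·61 = 79.
Buyers' price falls by P* − Pb = 73 − 58 = 15; sellers' price rises by Ps − P* = 79 − 73 = 6.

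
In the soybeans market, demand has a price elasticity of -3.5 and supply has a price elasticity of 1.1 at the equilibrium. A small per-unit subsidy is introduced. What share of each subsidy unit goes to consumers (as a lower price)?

For a small subsidy around the equilibrium, the benefit split depends on the relative slopes, which at a point are proportional to the elasticities.
Buyer share = εs/(εs + |εd|) = 1.1/(1.1 + 3.5) = 11/46; seller share = |εd|/(εs + |εd|) = 35/46.

Consumer share = 11/46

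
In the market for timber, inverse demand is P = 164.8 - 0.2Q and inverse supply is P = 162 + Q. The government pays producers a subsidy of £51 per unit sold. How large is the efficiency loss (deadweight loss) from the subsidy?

Pre-subsidy: 164.8 - 0.2Q = 162 + Q gives Q* = 7/3 and P* = 493/3.
With the subsidy, sellers receive Ps = Pb + 51 for each unit, where Pb is the price buyers pay.
On the curves, Pb = 164.8 - 0.2Q and Ps = 162 + Q; the wedge Ps − Pb = 51 gives 162 + Q − (164.8 - 0.2Q) = 51, so Q' = 269/6.
Then Pb = 164.8 − 0.2·(269/6) = 935/6 and Ps = 162 + 1·(269/6) = 1241/6.
The subsidy expands output by 269/6 − 7/3 = 42.5 past the efficient level; on those units the gap between marginal cost and willingness to pay runs from 0 up to 51.
DWL = ½ × 51 × 42.5 = 1083.75.

Deadweight loss = £1083.75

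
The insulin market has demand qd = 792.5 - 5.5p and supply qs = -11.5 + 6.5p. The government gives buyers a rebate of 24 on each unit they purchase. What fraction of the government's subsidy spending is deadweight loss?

Pre-subsidy: 792.5 - 5.5p = -11.5 + 6.5p gives p* = 67, q* = 424.
With the rebate, buyers effectively pay pb = ps − 24, where ps is the price sellers receive.
Demand in terms of ps becomes qd = 792.5 − 5.5(ps − 24) = 924.5 - 5.5ps. Setting this equal to supply: 924.5 - 5.5ps = -11.5 + 6.5ps, so ps = 78.
Buyers pay pb = 78 − 24 = 54; q' = -11.5 + 6.5·78 = 495.5.
ΔCS = ½(424 + 495.5)(67 − 54) = 5976.75; ΔPS = ½(424 + 495.5)(78 − 67) = 5057.25.
Government spending = 24 × 495.5 = 11892.
DWL = ½ × 24 × (495.5 − 424) = 858; fraction = 858 / 11892 = 143/1982.

DWL / government spending = 143/1982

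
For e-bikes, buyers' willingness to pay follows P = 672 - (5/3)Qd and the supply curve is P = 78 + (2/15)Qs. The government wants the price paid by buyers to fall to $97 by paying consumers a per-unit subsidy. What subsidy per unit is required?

Required subsidy s = $27 per unit

At a buyer price of 97, quantity demanded is 403.2 − 0.6·97 = 345.
Sellers supply 345 only when they receive Ps = 78 + (2/15)·345 = 124.
s = Ps − Pb = 124 − 97 = 27.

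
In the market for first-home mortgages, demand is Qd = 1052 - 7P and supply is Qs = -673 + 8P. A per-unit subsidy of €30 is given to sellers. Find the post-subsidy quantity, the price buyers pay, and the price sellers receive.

Q' = 359; buyers pay €99; sellers receive €129

Pre-subsidy: 1052 - 7P = -673 + 8P gives P* = 115, Q* = 247.
With the subsidy, sellers receive Ps = Pb + 30 for each unit, where Pb is the price buyers pay.
Supply in terms of Pb becomes Qs = -673 + 8(Pb + 30) = -433 + 8Pb. Setting this equal to demand: 1052 - 7Pb = -433 + 8Pb, so Pb = 99.
Sellers receive Ps = 99 + 30 = 129; Q' = 1052 − 7·99 = 359.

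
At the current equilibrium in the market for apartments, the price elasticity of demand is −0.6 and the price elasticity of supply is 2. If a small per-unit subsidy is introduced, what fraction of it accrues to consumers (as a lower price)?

Consumer share = 10/13

For a small subsidy around the equilibrium, the benefit split depends on the relative slopes, which at a point are proportional to the elasticities.
Buyer share = εs/(εs + |εd|) = 2/(2 + 0.6) = 10/13; seller share = |εd|/(εs + |εd|) = 3/13.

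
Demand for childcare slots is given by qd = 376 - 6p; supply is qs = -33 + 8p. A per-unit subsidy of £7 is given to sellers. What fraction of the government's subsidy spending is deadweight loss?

DWL / government spending = 84/1573

Pre-subsidy: 376 - 6p = -33 + 8p gives p* = 409/14, q* = 1405/7.
With the subsidy, sellers receive ps = pb + 7 for each unit, where pb is the price buyers pay.
Supply in terms of pb becomes qs = -33 + 8(pb + 7) = 23 + 8pb. Setting this equal to demand: 376 - 6pb = 23 + 8pb, so pb = 353/14.
Sellers receive ps = 353/14 + 7 = 451/14; q' = 376 − 6·(353/14) = 1573/7.
ΔCS = ½(1405/7 + 1573/7)(409/14 − 353/14) = 5956/7; ΔPS = ½(1405/7 + 1573/7)(451/14 − 409/14) = 4467/7.
Government spending = 7 × 1573/7 = 1573.
DWL = ½ × 7 × (1573/7 − 1405/7) = 84; fraction = 84 / 1573 = 84/1573.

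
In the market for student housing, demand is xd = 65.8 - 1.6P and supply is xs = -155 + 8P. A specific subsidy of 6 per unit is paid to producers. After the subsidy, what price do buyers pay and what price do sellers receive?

Buyers pay 18; sellers receive 24

Pre-subsidy: 65.8 - 1.6P = -155 + 8P gives P* = 23, x* = 29.
With the subsidy, sellers receive Ps = Pb + 6 for each unit, where Pb is the price buyers pay.
Supply in terms of Pb becomes xs = -155 + 8(Pb + 6) = -107 + 8Pb. Setting this equal to demand: 65.8 - 1.6Pb = -107 + 8Pb, so Pb = 18.
Sellers receive Ps = 18 + 6 = 24; x' = 65.8 − 1.6·18 = 37.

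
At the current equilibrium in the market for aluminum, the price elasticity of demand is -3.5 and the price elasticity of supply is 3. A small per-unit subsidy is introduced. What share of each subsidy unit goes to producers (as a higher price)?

Producer share = 7/13

For a small subsidy around the equilibrium, the benefit split depends on the relative slopes, which at a point are proportional to the elasticities.
Buyer share = εs/(εs + |εd|) = 3/(3 + 3.5) = 6/13; seller share = |εd|/(εs + |εd|) = 7/13.
So producers capture 7/13 of the subsidy.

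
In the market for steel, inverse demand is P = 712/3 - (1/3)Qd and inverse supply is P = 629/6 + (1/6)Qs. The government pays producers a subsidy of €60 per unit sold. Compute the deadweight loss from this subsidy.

Pre-subsidy: 712/3 - (1/3)Q = 629/6 + (1/6)Q gives Q* = 265 and P* = 149.
With the subsidy, sellers receive Ps = Pb + 60 for each unit, where Pb is the price buyers pay.
On the curves, Pb = 712/3 - (1/3)Q and Ps = 629/6 + (1/6)Q; the wedge Ps − Pb = 60 gives 629/6 + (1/6)Q − (712/3 - (1/3)Q) = 60, so Q' = 385.
Then Pb = 712/3 − (1/3)·385 = 109 and Ps = 629/6 + (1/6)·385 = 169.
The subsidy expands output by 385 − 265 = 120 past the efficient level; on those units the gap between marginal cost and willingness to pay runs from 0 up to 60.
DWL = ½ × 60 × 120 = 3600.

Deadweight loss = €3600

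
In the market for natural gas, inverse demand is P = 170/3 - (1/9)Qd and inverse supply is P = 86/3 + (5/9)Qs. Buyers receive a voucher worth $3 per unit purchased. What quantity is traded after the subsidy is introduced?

Q' = 46.5

Pre-subsidy: 170/3 - (1/9)Q = 86/3 + (5/9)Q gives Q* = 42 and P* = 52.
With the rebate, buyers effectively pay Pb = Ps − 3, where Ps is the price sellers receive.
On the curves, Pb = 170/3 - (1/9)Q and Ps = 86/3 + (5/9)Q; the wedge Ps − Pb = 3 gives 86/3 + (5/9)Q − (170/3 - (1/9)Q) = 3, so Q' = 46.5.
Then Pb = 170/3 − (1/9)·46.5 = 51.5 and Ps = 86/3 + (5/9)·46.5 = 54.5.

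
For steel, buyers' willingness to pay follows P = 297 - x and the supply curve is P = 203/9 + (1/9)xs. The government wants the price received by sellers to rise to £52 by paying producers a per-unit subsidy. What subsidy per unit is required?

At a seller price of 52, quantity supplied is -203 + 9·52 = 265.
Buyers absorb 265 only when they pay Pb = 297 − 1·265 = 32.
s = Ps − Pb = 52 − 32 = 20.

Required subsidy s = £20 per unit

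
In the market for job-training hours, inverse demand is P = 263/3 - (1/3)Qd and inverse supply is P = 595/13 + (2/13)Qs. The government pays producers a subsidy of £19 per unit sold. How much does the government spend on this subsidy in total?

Government cost = £2375

Pre-subsidy: 263/3 - (1/3)Q = 595/13 + (2/13)Q gives Q* = 86 and P* = 59.
With the subsidy, sellers receive Ps = Pb + 19 for each unit, where Pb is the price buyers pay.
On the curves, Pb = 263/3 - (1/3)Q and Ps = 595/13 + (2/13)Q; the wedge Ps − Pb = 19 gives 595/13 + (2/13)Q − (263/3 - (1/3)Q) = 19, so Q' = 125.
Then Pb = 263/3 − (1/3)·125 = 46 and Ps = 595/13 + (2/13)·125 = 65.
Government outlay = subsidy × quantity = 19 × 125 = 2375.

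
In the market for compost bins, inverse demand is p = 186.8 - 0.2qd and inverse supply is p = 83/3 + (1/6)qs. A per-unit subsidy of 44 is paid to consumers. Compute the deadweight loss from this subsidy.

Pre-subsidy: 186.8 - 0.2q = 83/3 + (1/6)q gives q* = 434 and p* = 100.
With the rebate, buyers effectively pay pb = ps − 44, where ps is the price sellers receive.
On the curves, pb = 186.8 - 0.2q and ps = 83/3 + (1/6)q; the wedge ps − pb = 44 gives 83/3 + (1/6)q − (186.8 - 0.2q) = 44, so q' = 554.
Then pb = 186.8 − 0.2·554 = 76 and ps = 83/3 + (1/6)·554 = 120.
The subsidy expands output by 554 − 434 = 120 past the efficient level; on those units the gap between marginal cost and willingness to pay runs from 0 up to 44.
DWL = ½ × 44 × 120 = 2640.

Deadweight loss = 2640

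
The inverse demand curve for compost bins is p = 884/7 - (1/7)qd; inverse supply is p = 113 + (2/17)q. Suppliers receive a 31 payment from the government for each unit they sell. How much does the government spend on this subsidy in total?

Government cost = 5270

Pre-subsidy: 884/7 - (1/7)q = 113 + (2/17)q gives q* = 51 and p* = 119.
With the subsidy, sellers receive ps = pb + 31 for each unit, where pb is the price buyers pay.
On the curves, pb = 884/7 - (1/7)q and ps = 113 + (2/17)q; the wedge ps − pb = 31 gives 113 + (2/17)q − (884/7 - (1/7)q) = 31, so q' = 170.
Then pb = 884/7 − (1/7)·170 = 102 and ps = 113 + (2/17)·170 = 133.
Government outlay = subsidy × quantity = 31 × 170 = 5270.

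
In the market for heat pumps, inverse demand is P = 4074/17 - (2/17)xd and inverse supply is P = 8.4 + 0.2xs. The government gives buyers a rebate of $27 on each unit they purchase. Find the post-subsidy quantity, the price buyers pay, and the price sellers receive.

x' = 813; buyers pay $144; sellers receive $171

Pre-subsidy: 4074/17 - (2/17)x = 8.4 + 0.2x gives x* = 728 and P* = 154.
With the rebate, buyers effectively pay Pb = Ps − 27, where Ps is the price sellers receive.
On the curves, Pb = 4074/17 - (2/17)x and Ps = 8.4 + 0.2x; the wedge Ps − Pb = 27 gives 8.4 + 0.2x − (4074/17 - (2/17)x) = 27, so x' = 813.
Then Pb = 4074/17 − (2/17)·813 = 144 and Ps = 8.4 + 0.2·813 = 171.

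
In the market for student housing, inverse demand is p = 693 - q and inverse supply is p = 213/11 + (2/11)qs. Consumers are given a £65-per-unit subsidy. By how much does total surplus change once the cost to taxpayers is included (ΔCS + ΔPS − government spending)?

Pre-subsidy: 693 - q = 213/11 + (2/11)q gives q* = 570 and p* = 123.
With the rebate, buyers effectively pay pb = ps − 65, where ps is the price sellers receive.
On the curves, pb = 693 - q and ps = 213/11 + (2/11)q; the wedge ps − pb = 65 gives 213/11 + (2/11)q − (693 - q) = 65, so q' = 625.
Then pb = 693 − 1·625 = 68 and ps = 213/11 + (2/11)·625 = 133.
ΔCS = ½(570 + 625)(123 − 68) = 32862.5; ΔPS = ½(570 + 625)(133 − 123) = 5975.
Government spending = 65 × 625 = 40625.
Net change = 32862.5 + 5975 − 40625 = -1787.5. The loss equals the DWL triangle ½·65·55.

Net change in total surplus = -£1787.5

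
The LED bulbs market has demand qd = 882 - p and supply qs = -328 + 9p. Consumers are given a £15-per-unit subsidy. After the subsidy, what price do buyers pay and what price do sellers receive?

Pre-subsidy: 882 - p = -328 + 9p gives p* = 121, q* = 761.
With the rebate, buyers effectively pay pb = ps − 15, where ps is the price sellers receive.
Demand in terms of ps becomes qd = 882 − 1(ps − 15) = 897 - ps. Setting this equal to supply: 897 - ps = -328 + 9ps, so ps = 122.5.
Buyers pay pb = 122.5 − 15 = 107.5; q' = -328 + 9·122.5 = 774.5.

Buyers pay £107.5; sellers receive £122.5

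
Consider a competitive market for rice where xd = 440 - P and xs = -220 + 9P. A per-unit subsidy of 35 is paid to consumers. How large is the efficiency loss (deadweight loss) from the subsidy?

Deadweight loss = 551.25

Pre-subsidy: 440 - P = -220 + 9P gives P* = 66, x* = 374.
With the rebate, buyers effectively pay Pb = Ps − 35, where Ps is the price sellers receive.
Demand in terms of Ps becomes xd = 440 − 1(Ps − 35) = 475 - Ps. Setting this equal to supply: 475 - Ps = -220 + 9Ps, so Ps = 69.5.
Buyers pay Pb = 69.5 − 35 = 34.5; x' = -220 + 9·69.5 = 405.5.
The subsidy expands output by 405.5 − 374 = 31.5 past the efficient level; on those units the gap between marginal cost and willingness to pay runs from 0 up to 35.
DWL = ½ × 35 × 31.5 = 551.25.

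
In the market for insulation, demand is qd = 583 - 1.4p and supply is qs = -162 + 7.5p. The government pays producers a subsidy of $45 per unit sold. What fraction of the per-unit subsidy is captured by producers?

Producer share = 14/89

Pre-subsidy: 583 - 1.4p = -162 + 7.5p gives p* = 7450/89, q* = 41457/89.
With the subsidy, sellers receive ps = pb + 45 for each unit, where pb is the price buyers pay.
Supply in terms of pb becomes qs = -162 + 7.5(pb + 45) = 175.5 + 7.5pb. Setting this equal to demand: 583 - 1.4pb = 175.5 + 7.5pb, so pb = 4075/89.
Sellers receive ps = 4075/89 + 45 = 8080/89; q' = 583 − 1.4·(4075/89) = 46182/89.
Buyers' price falls by p* − pb = 7450/89 − 4075/89 = 3375/89; sellers' price rises by ps − p* = 8080/89 − 7450/89 = 630/89.
So producers capture (630/89)/45 = 14/89 of each unit of subsidy.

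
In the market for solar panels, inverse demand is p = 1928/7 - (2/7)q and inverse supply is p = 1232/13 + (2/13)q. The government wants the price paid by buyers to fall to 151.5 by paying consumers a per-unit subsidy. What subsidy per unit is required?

At a buyer price of 151.5, quantity demanded is 964 − 3.5·151.5 = 433.75.
Sellers supply 433.75 only when they receive ps = 1232/13 + (2/13)·433.75 = 161.5.
s = ps − pb = 161.5 − 151.5 = 10.

Required subsidy s = 10 per unit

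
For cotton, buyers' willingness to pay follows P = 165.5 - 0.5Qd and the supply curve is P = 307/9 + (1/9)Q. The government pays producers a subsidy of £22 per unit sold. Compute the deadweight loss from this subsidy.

Pre-subsidy: 165.5 - 0.5Q = 307/9 + (1/9)Q gives Q* = 215 and P* = 58.
With the subsidy, sellers receive Ps = Pb + 22 for each unit, where Pb is the price buyers pay.
On the curves, Pb = 165.5 - 0.5Q and Ps = 307/9 + (1/9)Q; the wedge Ps − Pb = 22 gives 307/9 + (1/9)Q − (165.5 - 0.5Q) = 22, so Q' = 251.
Then Pb = 165.5 − 0.5·251 = 40 and Ps = 307/9 + (1/9)·251 = 62.
The subsidy expands output by 251 − 215 = 36 past the efficient level; on those units the gap between marginal cost and willingness to pay runs from 0 up to 22.
DWL = ½ × 22 × 36 = 396.

Deadweight loss = £396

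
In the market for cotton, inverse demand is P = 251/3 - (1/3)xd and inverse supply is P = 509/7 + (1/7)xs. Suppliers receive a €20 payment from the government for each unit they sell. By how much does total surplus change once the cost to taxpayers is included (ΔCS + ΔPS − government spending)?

Pre-subsidy: 251/3 - (1/3)x = 509/7 + (1/7)x gives x* = 23 and P* = 76.
With the subsidy, sellers receive Ps = Pb + 20 for each unit, where Pb is the price buyers pay.
On the curves, Pb = 251/3 - (1/3)x and Ps = 509/7 + (1/7)x; the wedge Ps − Pb = 20 gives 509/7 + (1/7)x − (251/3 - (1/3)x) = 20, so x' = 65.
Then Pb = 251/3 − (1/3)·65 = 62 and Ps = 509/7 + (1/7)·65 = 82.
ΔCS = ½(23 + 65)(76 − 62) = 616; ΔPS = ½(23 + 65)(82 − 76) = 264.
Government spending = 20 × 65 = 1300.
Net change = 616 + 264 − 1300 = -420. The loss equals the DWL triangle ½·20·42.

Net change in total surplus = -€420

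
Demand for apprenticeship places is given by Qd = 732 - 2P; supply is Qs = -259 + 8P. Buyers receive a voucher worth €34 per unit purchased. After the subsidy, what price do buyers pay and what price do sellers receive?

Buyers pay €71.9; sellers receive €105.9

Pre-subsidy: 732 - 2P = -259 + 8P gives P* = 99.1, Q* = 533.8.
With the rebate, buyers effectively pay Pb = Ps − 34, where Ps is the price sellers receive.
Demand in terms of Ps becomes Qd = 732 − 2(Ps − 34) = 800 - 2Ps. Setting this equal to supply: 800 - 2Ps = -259 + 8Ps, so Ps = 105.9.
Buyers pay Pb = 105.9 − 34 = 71.9; Q' = -259 + 8·105.9 = 588.2.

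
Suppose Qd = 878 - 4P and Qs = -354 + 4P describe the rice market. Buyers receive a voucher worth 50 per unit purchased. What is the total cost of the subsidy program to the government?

Pre-subsidy: 878 - 4P = -354 + 4P gives P* = 154, Q* = 262.
With the rebate, buyers effectively pay Pb = Ps − 50, where Ps is the price sellers receive.
Demand in terms of Ps becomes Qd = 878 − 4(Ps − 50) = 1078 - 4Ps. Setting this equal to supply: 1078 - 4Ps = -354 + 4Ps, so Ps = 179.
Buyers pay Pb = 179 − 50 = 129; Q' = -354 + 4·179 = 362.
Government outlay = subsidy × quantity = 50 × 362 = 18100.

Government cost = 18100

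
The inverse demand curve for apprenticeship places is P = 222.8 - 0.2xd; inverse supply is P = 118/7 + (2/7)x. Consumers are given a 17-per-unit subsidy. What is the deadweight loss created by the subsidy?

Deadweight loss = 297.5

Pre-subsidy: 222.8 - 0.2x = 118/7 + (2/7)x gives x* = 424 and P* = 138.
With the rebate, buyers effectively pay Pb = Ps − 17, where Ps is the price sellers receive.
On the curves, Pb = 222.8 - 0.2x and Ps = 118/7 + (2/7)x; the wedge Ps − Pb = 17 gives 118/7 + (2/7)x − (222.8 - 0.2x) = 17, so x' = 459.
Then Pb = 222.8 − 0.2·459 = 131 and Ps = 118/7 + (2/7)·459 = 148.
The subsidy expands output by 459 − 424 = 35 past the efficient level; on those units the gap between marginal cost and willingness to pay runs from 0 up to 17.
DWL = ½ × 17 × 35 = 297.5.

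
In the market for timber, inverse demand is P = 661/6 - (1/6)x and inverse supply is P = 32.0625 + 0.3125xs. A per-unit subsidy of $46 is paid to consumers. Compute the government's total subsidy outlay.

Government cost = $11914

Pre-subsidy: 661/6 - (1/6)x = 32.0625 + 0.3125x gives x* = 163 and P* = 83.
With the rebate, buyers effectively pay Pb = Ps − 46, where Ps is the price sellers receive.
On the curves, Pb = 661/6 - (1/6)x and Ps = 32.0625 + 0.3125x; the wedge Ps − Pb = 46 gives 32.0625 + 0.3125x − (661/6 - (1/6)x) = 46, so x' = 259.
Then Pb = 661/6 − (1/6)·259 = 67 and Ps = 32.0625 + 0.3125·259 = 113.
Government outlay = subsidy × quantity = 46 × 259 = 11914.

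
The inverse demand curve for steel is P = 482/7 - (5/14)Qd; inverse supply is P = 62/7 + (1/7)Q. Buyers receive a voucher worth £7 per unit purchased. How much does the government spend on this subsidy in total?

Pre-subsidy: 482/7 - (5/14)Q = 62/7 + (1/7)Q gives Q* = 120 and P* = 26.
With the rebate, buyers effectively pay Pb = Ps − 7, where Ps is the price sellers receive.
On the curves, Pb = 482/7 - (5/14)Q and Ps = 62/7 + (1/7)Q; the wedge Ps − Pb = 7 gives 62/7 + (1/7)Q − (482/7 - (5/14)Q) = 7, so Q' = 134.
Then Pb = 482/7 − (5/14)·134 = 21 and Ps = 62/7 + (1/7)·134 = 28.
Government outlay = subsidy × quantity = 7 × 134 = 938.

Government cost = £938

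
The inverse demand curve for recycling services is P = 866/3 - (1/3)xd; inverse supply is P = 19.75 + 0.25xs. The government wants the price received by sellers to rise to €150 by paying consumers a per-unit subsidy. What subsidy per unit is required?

Required subsidy s = €35 per unit

At a seller price of 150, quantity supplied is -79 + 4·150 = 521.
Buyers absorb 521 only when they pay Pb = 866/3 − (1/3)·521 = 115.
s = Ps − Pb = 150 − 115 = 35.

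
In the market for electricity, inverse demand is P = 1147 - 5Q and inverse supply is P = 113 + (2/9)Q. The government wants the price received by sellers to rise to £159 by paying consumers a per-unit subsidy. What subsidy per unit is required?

Required subsidy s = £47 per unit

At a seller price of 159, quantity supplied is -508.5 + 4.5·159 = 207.
Buyers absorb 207 only when they pay Pb = 1147 − 5·207 = 112.
s = Ps − Pb = 159 − 112 = 47.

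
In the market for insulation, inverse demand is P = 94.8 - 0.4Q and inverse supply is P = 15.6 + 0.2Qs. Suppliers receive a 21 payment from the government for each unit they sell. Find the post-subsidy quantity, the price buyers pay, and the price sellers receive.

Pre-subsidy: 94.8 - 0.4Q = 15.6 + 0.2Q gives Q* = 132 and P* = 42.
With the subsidy, sellers receive Ps = Pb + 21 for each unit, where Pb is the price buyers pay.
On the curves, Pb = 94.8 - 0.4Q and Ps = 15.6 + 0.2Q; the wedge Ps − Pb = 21 gives 15.6 + 0.2Q − (94.8 - 0.4Q) = 21, so Q' = 167.
Then Pb = 94.8 − 0.4·167 = 28 and Ps = 15.6 + 0.2·167 = 49.

Q' = 167; buyers pay 28; sellers receive 49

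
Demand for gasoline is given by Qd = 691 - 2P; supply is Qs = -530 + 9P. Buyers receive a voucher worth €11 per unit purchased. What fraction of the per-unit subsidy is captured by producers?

Producer share = 2/11

Pre-subsidy: 691 - 2P = -530 + 9P gives P* = 111, Q* = 469.
With the rebate, buyers effectively pay Pb = Ps − 11, where Ps is the price sellers receive.
Demand in terms of Ps becomes Qd = 691 − 2(Ps − 11) = 713 - 2Ps. Setting this equal to supply: 713 - 2Ps = -530 + 9Ps, so Ps = 113.
Buyers pay Pb = 113 − 11 = 102; Q' = -530 + 9·113 = 487.
Buyers' price falls by P* − Pb = 111 − 102 = 9; sellers' price rises by Ps − P* = 113 − 111 = 2.
So producers capture 2/11 = 2/11 of each unit of subsidy.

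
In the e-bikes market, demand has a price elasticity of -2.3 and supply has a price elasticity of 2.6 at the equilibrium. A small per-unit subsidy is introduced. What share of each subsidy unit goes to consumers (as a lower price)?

For a small subsidy around the equilibrium, the benefit split depends on the relative slopes, which at a point are proportional to the elasticities.
Buyer share = εs/(εs + |εd|) = 2.6/(2.6 + 2.3) = 26/49; seller share = |εd|/(εs + |εd|) = 23/49.

Consumer share = 26/49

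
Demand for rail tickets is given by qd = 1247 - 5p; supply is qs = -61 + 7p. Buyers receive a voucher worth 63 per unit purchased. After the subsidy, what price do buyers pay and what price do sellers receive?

Buyers pay 72.25; sellers receive 135.25

Pre-subsidy: 1247 - 5p = -61 + 7p gives p* = 109, q* = 702.
With the rebate, buyers effectively pay pb = ps − 63, where ps is the price sellers receive.
Demand in terms of ps becomes qd = 1247 − 5(ps − 63) = 1562 - 5ps. Setting this equal to supply: 1562 - 5ps = -61 + 7ps, so ps = 135.25.
Buyers pay pb = 135.25 − 63 = 72.25; q' = -61 + 7·135.25 = 885.75.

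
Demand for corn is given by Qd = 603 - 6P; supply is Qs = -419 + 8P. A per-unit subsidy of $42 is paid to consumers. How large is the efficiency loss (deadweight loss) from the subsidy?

Pre-subsidy: 603 - 6P = -419 + 8P gives P* = 73, Q* = 165.
With the rebate, buyers effectively pay Pb = Ps − 42, where Ps is the price sellers receive.
Demand in terms of Ps becomes Qd = 603 − 6(Ps − 42) = 855 - 6Ps. Setting this equal to supply: 855 - 6Ps = -419 + 8Ps, so Ps = 91.
Buyers pay Pb = 91 − 42 = 49; Q' = -419 + 8·91 = 309.
The subsidy expands output by 309 − 165 = 144 past the efficient level; on those units the gap between marginal cost and willingness to pay runs from 0 up to 42.
DWL = ½ × 42 × 144 = 3024.

Deadweight loss = $3024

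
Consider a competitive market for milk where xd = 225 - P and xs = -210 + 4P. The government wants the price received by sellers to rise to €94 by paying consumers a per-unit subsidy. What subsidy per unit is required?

Required subsidy s = €35 per unit

At a seller price of 94, quantity supplied is -210 + 4·94 = 166.
Buyers absorb 166 only when they pay Pb with 225 − 1·Pb = 166, i.e. Pb = 59.
s = Ps − Pb = 94 − 59 = 35.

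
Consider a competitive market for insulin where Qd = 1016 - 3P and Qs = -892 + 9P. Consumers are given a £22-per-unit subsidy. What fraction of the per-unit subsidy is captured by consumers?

Pre-subsidy: 1016 - 3P = -892 + 9P gives P* = 159, Q* = 539.
With the rebate, buyers effectively pay Pb = Ps − 22, where Ps is the price sellers receive.
Demand in terms of Ps becomes Qd = 1016 − 3(Ps − 22) = 1082 - 3Ps. Setting this equal to supply: 1082 - 3Ps = -892 + 9Ps, so Ps = 164.5.
Buyers pay Pb = 164.5 − 22 = 142.5; Q' = -892 + 9·164.5 = 588.5.
Buyers' price falls by P* − Pb = 159 − 142.5 = 16.5; sellers' price rises by Ps − P* = 164.5 − 159 = 5.5.
So consumers capture 16.5/22 = 0.75 of each unit of subsidy.

Consumer share = 0.75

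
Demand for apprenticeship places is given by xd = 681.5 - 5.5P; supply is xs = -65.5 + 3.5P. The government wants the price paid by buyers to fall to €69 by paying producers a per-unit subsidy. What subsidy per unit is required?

Required subsidy s = €36 per unit

At a buyer price of 69, quantity demanded is 681.5 − 5.5·69 = 302.
Sellers supply 302 only when they receive Ps with -65.5 + 3.5·Ps = 302, i.e. Ps = 105.
s = Ps − Pb = 105 − 69 = 36.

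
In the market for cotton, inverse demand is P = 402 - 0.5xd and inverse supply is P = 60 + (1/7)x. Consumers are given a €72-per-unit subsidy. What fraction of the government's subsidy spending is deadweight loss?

Pre-subsidy: 402 - 0.5x = 60 + (1/7)x gives x* = 532 and P* = 136.
With the rebate, buyers effectively pay Pb = Ps − 72, where Ps is the price sellers receive.
On the curves, Pb = 402 - 0.5x and Ps = 60 + (1/7)x; the wedge Ps − Pb = 72 gives 60 + (1/7)x − (402 - 0.5x) = 72, so x' = 644.
Then Pb = 402 − 0.5·644 = 80 and Ps = 60 + (1/7)·644 = 152.
ΔCS = ½(532 + 644)(136 − 80) = 32928; ΔPS = ½(532 + 644)(152 − 136) = 9408.
Government spending = 72 × 644 = 46368.
DWL = ½ × 72 × (644 − 532) = 4032; fraction = 4032 / 46368 = 2/23.

DWL / government spending = 2/23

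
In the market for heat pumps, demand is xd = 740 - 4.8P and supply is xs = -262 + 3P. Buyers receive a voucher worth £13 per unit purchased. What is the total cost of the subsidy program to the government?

Pre-subsidy: 740 - 4.8P = -262 + 3P gives P* = 1670/13, x* = 1604/13.
With the rebate, buyers effectively pay Pb = Ps − 13, where Ps is the price sellers receive.
Demand in terms of Ps becomes xd = 740 − 4.8(Ps − 13) = 802.4 - 4.8Ps. Setting this equal to supply: 802.4 - 4.8Ps = -262 + 3Ps, so Ps = 1774/13.
Buyers pay Pb = 1774/13 − 13 = 1605/13; x' = -262 + 3·(1774/13) = 1916/13.
Government outlay = subsidy × quantity = 13 × 1916/13 = 1916.

Government cost = £1916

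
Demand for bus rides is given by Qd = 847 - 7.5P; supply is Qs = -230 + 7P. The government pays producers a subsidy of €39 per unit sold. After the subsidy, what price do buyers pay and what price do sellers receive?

Pre-subsidy: 847 - 7.5P = -230 + 7P gives P* = 2154/29, Q* = 8408/29.
With the subsidy, sellers receive Ps = Pb + 39 for each unit, where Pb is the price buyers pay.
Supply in terms of Pb becomes Qs = -230 + 7(Pb + 39) = 43 + 7Pb. Setting this equal to demand: 847 - 7.5Pb = 43 + 7Pb, so Pb = 1608/29.
Sellers receive Ps = 1608/29 + 39 = 2739/29; Q' = 847 − 7.5·(1608/29) = 12503/29.

Buyers pay 1608/29; sellers receive 2739/29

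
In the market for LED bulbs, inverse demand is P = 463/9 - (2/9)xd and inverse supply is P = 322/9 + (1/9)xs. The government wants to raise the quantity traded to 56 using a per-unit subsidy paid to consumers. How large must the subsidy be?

Required subsidy s = 3 per unit

At x = 56, from the demand curve buyers pay Pb = 463/9 − (2/9)·56 = 39; from the supply curve sellers need Ps = 322/9 + (1/9)·56 = 42.
The subsidy must fill the gap: s = Ps − Pb = 42 − 39 = 3.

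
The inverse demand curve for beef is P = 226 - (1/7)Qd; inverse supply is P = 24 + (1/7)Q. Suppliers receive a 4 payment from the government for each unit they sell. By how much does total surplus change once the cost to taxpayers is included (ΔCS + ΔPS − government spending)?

Pre-subsidy: 226 - (1/7)Q = 24 + (1/7)Q gives Q* = 707 and P* = 125.
With the subsidy, sellers receive Ps = Pb + 4 for each unit, where Pb is the price buyers pay.
On the curves, Pb = 226 - (1/7)Q and Ps = 24 + (1/7)Q; the wedge Ps − Pb = 4 gives 24 + (1/7)Q − (226 - (1/7)Q) = 4, so Q' = 721.
Then Pb = 226 − (1/7)·721 = 123 and Ps = 24 + (1/7)·721 = 127.
ΔCS = ½(707 + 721)(125 − 123) = 1428; ΔPS = ½(707 + 721)(127 − 125) = 1428.
Government spending = 4 × 721 = 2884.
Net change = 1428 + 1428 − 2884 = -28. The loss equals the DWL triangle ½·4·14.

Net change in total surplus = -28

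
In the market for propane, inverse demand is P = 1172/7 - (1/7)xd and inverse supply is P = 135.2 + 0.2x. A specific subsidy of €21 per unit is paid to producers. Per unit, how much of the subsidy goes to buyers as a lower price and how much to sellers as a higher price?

Buyers gain €8.75 per unit; sellers gain €12.25 per unit

Pre-subsidy: 1172/7 - (1/7)x = 135.2 + 0.2x gives x* = 94 and P* = 154.
With the subsidy, sellers receive Ps = Pb + 21 for each unit, where Pb is the price buyers pay.
On the curves, Pb = 1172/7 - (1/7)x and Ps = 135.2 + 0.2x; the wedge Ps − Pb = 21 gives 135.2 + 0.2x − (1172/7 - (1/7)x) = 21, so x' = 155.25.
Then Pb = 1172/7 − (1/7)·155.25 = 145.25 and Ps = 135.2 + 0.2·155.25 = 166.25.
Buyers' price falls by P* − Pb = 154 − 145.25 = 8.75; sellers' price rises by Ps − P* = 166.25 − 154 = 12.25.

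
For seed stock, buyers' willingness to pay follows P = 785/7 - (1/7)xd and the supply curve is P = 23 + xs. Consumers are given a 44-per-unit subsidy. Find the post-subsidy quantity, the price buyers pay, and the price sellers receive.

Pre-subsidy: 785/7 - (1/7)x = 23 + x gives x* = 78 and P* = 101.
With the rebate, buyers effectively pay Pb = Ps − 44, where Ps is the price sellers receive.
On the curves, Pb = 785/7 - (1/7)x and Ps = 23 + x; the wedge Ps − Pb = 44 gives 23 + x − (785/7 - (1/7)x) = 44, so x' = 116.5.
Then Pb = 785/7 − (1/7)·116.5 = 95.5 and Ps = 23 + 1·116.5 = 139.5.

x' = 116.5; buyers pay 95.5; sellers receive 139.5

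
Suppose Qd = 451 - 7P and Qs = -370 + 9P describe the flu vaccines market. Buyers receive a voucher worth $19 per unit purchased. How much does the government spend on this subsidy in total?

Pre-subsidy: 451 - 7P = -370 + 9P gives P* = 51.3125, Q* = 91.8125.
With the rebate, buyers effectively pay Pb = Ps − 19, where Ps is the price sellers receive.
Demand in terms of Ps becomes Qd = 451 − 7(Ps − 19) = 584 - 7Ps. Setting this equal to supply: 584 - 7Ps = -370 + 9Ps, so Ps = 59.625.
Buyers pay Pb = 59.625 − 19 = 40.625; Q' = -370 + 9·59.625 = 166.625.
Government outlay = subsidy × quantity = 19 × 166.625 = 3165.875.

Government cost = $3165.875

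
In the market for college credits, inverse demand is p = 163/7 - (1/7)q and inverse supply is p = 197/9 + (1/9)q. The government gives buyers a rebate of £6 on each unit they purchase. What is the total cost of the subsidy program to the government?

Government cost = £174.75

Pre-subsidy: 163/7 - (1/7)q = 197/9 + (1/9)q gives q* = 5.5 and p* = 22.5.
With the rebate, buyers effectively pay pb = ps − 6, where ps is the price sellers receive.
On the curves, pb = 163/7 - (1/7)q and ps = 197/9 + (1/9)q; the wedge ps − pb = 6 gives 197/9 + (1/9)q − (163/7 - (1/7)q) = 6, so q' = 29.125.
Then pb = 163/7 − (1/7)·29.125 = 19.125 and ps = 197/9 + (1/9)·29.125 = 25.125.
Government outlay = subsidy × quantity = 6 × 29.125 = 174.75.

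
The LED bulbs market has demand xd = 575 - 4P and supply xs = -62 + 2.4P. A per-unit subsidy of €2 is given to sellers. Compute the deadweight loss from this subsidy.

Deadweight loss = €3

Pre-subsidy: 575 - 4P = -62 + 2.4P gives P* = 99.53125, x* = 176.875.
With the subsidy, sellers receive Ps = Pb + 2 for each unit, where Pb is the price buyers pay.
Supply in terms of Pb becomes xs = -62 + 2.4(Pb + 2) = -57.2 + 2.4Pb. Setting this equal to demand: 575 - 4Pb = -57.2 + 2.4Pb, so Pb = 98.78125.
Sellers receive Ps = 98.78125 + 2 = 100.78125; x' = 575 − 4·98.78125 = 179.875.
The subsidy expands output by 179.875 − 176.875 = 3 past the efficient level; on those units the gap between marginal cost and willingness to pay runs from 0 up to 2.
DWL = ½ × 2 × 3 = 3.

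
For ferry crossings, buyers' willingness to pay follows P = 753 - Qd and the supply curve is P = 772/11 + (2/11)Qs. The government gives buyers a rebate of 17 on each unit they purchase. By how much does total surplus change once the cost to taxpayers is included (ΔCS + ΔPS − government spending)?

Pre-subsidy: 753 - Q = 772/11 + (2/11)Q gives Q* = 7511/13 and P* = 2278/13.
With the rebate, buyers effectively pay Pb = Ps − 17, where Ps is the price sellers receive.
On the curves, Pb = 753 - Q and Ps = 772/11 + (2/11)Q; the wedge Ps − Pb = 17 gives 772/11 + (2/11)Q − (753 - Q) = 17, so Q' = 7698/13.
Then Pb = 753 − 1·(7698/13) = 2091/13 and Ps = 772/11 + (2/11)·(7698/13) = 2312/13.
ΔCS = ½(7511/13 + 7698/13)(2278/13 − 2091/13) = 2844083/338; ΔPS = ½(7511/13 + 7698/13)(2312/13 − 2278/13) = 258553/169.
Government spending = 17 × 7698/13 = 130866/13.
Net change = 2844083/338 + 258553/169 − 130866/13 = -3179/26. The loss equals the DWL triangle ½·17·187/13.

Net change in total surplus = -3179/26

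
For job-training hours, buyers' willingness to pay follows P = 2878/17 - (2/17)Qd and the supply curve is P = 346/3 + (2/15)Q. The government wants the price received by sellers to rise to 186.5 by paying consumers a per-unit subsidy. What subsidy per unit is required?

Required subsidy s = 80 per unit

At a seller price of 186.5, quantity supplied is -865 + 7.5·186.5 = 533.75.
Buyers absorb 533.75 only when they pay Pb = 2878/17 − (2/17)·533.75 = 106.5.
s = Ps − Pb = 186.5 − 106.5 = 80.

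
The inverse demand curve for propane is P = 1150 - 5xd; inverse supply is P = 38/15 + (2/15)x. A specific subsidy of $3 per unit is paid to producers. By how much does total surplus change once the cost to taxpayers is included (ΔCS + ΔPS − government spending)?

Pre-subsidy: 1150 - 5x = 38/15 + (2/15)x gives x* = 17212/77 and P* = 2490/77.
With the subsidy, sellers receive Ps = Pb + 3 for each unit, where Pb is the price buyers pay.
On the curves, Pb = 1150 - 5x and Ps = 38/15 + (2/15)x; the wedge Ps − Pb = 3 gives 38/15 + (2/15)x − (1150 - 5x) = 3, so x' = 17257/77.
Then Pb = 1150 − 5·(17257/77) = 2265/77 and Ps = 38/15 + (2/15)·(17257/77) = 2496/77.
ΔCS = ½(17212/77 + 17257/77)(2490/77 − 2265/77) = 7755525/11858; ΔPS = ½(17212/77 + 17257/77)(2496/77 − 2490/77) = 103407/5929.
Government spending = 3 × 17257/77 = 51771/77.
Net change = 7755525/11858 + 103407/5929 − 51771/77 = -135/154. The loss equals the DWL triangle ½·3·45/77.

Net change in total surplus = -135/154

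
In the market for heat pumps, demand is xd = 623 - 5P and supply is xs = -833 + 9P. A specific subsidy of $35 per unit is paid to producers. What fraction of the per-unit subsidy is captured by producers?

Producer share = 5/14

Pre-subsidy: 623 - 5P = -833 + 9P gives P* = 104, x* = 103.
With the subsidy, sellers receive Ps = Pb + 35 for each unit, where Pb is the price buyers pay.
Supply in terms of Pb becomes xs = -833 + 9(Pb + 35) = -518 + 9Pb. Setting this equal to demand: 623 - 5Pb = -518 + 9Pb, so Pb = 81.5.
Sellers receive Ps = 81.5 + 35 = 116.5; x' = 623 − 5·81.5 = 215.5.
Buyers' price falls by P* − Pb = 104 − 81.5 = 22.5; sellers' price rises by Ps − P* = 116.5 − 104 = 12.5.
So producers capture 12.5/35 = 5/14 of each unit of subsidy.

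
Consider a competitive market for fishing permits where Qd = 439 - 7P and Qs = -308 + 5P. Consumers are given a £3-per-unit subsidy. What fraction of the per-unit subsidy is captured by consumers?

Pre-subsidy: 439 - 7P = -308 + 5P gives P* = 62.25, Q* = 3.25.
With the rebate, buyers effectively pay Pb = Ps − 3, where Ps is the price sellers receive.
Demand in terms of Ps becomes Qd = 439 − 7(Ps − 3) = 460 - 7Ps. Setting this equal to supply: 460 - 7Ps = -308 + 5Ps, so Ps = 64.
Buyers pay Pb = 64 − 3 = 61; Q' = -308 + 5·64 = 12.
Buyers' price falls by P* − Pb = 62.25 − 61 = 1.25; sellers' price rises by Ps − P* = 64 − 62.25 = 1.75.
So consumers capture 1.25/3 = 5/12 of each unit of subsidy.

Consumer share = 5/12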